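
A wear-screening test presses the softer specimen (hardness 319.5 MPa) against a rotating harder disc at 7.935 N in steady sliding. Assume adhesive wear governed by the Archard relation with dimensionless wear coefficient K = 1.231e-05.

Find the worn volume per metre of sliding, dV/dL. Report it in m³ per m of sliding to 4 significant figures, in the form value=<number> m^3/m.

Intermediate values appear rounded; each operation keeps full precision, and one last rounding, at four significant figures.
Hardness H = 319.5 MPa = 3.195e+08 Pa.
SI base units throughout: W = 7.935 N, H = 3.195e+08 Pa, K = 1.231e-05.
Volumetric rate dV/dL = K·W/H, so: 1.231e-05 · 7.935 / 3.195e+08 = 3.057e-13 m³/m.

value=3.057e-13 m^3/m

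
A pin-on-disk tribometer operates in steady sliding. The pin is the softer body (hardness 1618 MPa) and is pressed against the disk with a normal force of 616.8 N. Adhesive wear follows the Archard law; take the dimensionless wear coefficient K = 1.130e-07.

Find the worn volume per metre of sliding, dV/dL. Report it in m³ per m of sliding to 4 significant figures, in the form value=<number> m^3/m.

value=4.308e-14 m^3/m

All arithmetic maintains full float precision. Printed values are rounded, and one last rounding, at 4 significant digits.
Convert: Hardness H = 1618 MPa = 1.618e+09 Pa.
As SI base values: W = 616.8 N, H = 1.618e+09 Pa, K = 1.130e-07.
Sliding wear rate dV/dL = K·W/H (no L dependence): 1.130e-07 · 616.8 / 1.618e+09 = 4.308e-14 m³/m.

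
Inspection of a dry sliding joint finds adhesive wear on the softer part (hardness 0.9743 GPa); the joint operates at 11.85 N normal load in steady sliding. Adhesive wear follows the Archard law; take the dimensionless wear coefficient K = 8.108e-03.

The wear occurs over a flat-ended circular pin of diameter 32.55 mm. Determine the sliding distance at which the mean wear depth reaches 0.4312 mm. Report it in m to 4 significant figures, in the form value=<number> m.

value=3639 m

Each operation carries full precision; the intermediates appear rounded — rounded just once, at 4 significant figures.
Hardness H = 0.9743 GPa = 9.743e+08 Pa.
Pin diameter d = 32.55 mm = 0.03255 m. Contact area A = π·d²/4 = π·(0.03255 m)²/4 = 8.321e-04 m².
Depth limit h_lim = 0.4312 mm = 4.312e-04 m.
Collected in SI base units: W = 11.85 N, H = 9.743e+08 Pa, K = 8.108e-03.
At the depth limit, V_lim = h_lim·A = 4.312e-04 · 8.321e-04 = 3.588e-07 m³.
Thus life L = V_lim·H/(K·W) = 3.588e-07 · 9.743e+08 / (8.108e-03 · 11.85) = 3639 m.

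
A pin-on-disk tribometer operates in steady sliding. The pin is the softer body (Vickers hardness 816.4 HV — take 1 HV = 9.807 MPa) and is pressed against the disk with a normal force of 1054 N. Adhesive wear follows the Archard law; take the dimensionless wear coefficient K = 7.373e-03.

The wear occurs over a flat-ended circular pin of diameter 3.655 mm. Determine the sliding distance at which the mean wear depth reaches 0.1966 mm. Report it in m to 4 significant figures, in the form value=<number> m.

value=2.125 m

Displayed values are rounded; every step runs at full precision, and a lone final rounding, at 4 significant digits.
Hardness H = 816.4 HV × 9.807 MPa/HV = 8006 MPa = 8.006e+09 Pa.
Pin diameter d = 3.655 mm = 0.003655 m. Contact area A = π·d²/4 = π·(0.003655 m)²/4 = 1.049e-05 m².
Depth limit h_lim = 0.1966 mm = 1.966e-04 m.
In SI base units: W = 1054 N, H = 8.006e+09 Pa, K = 7.373e-03.
Limit volume V_lim = h_lim·A = 1.966e-04 · 1.049e-05 = 2.063e-09 m³.
Thus life L = V_lim·H/(K·W) = 2.063e-09 · 8.006e+09 / (7.373e-03 · 1054) = 2.125 m.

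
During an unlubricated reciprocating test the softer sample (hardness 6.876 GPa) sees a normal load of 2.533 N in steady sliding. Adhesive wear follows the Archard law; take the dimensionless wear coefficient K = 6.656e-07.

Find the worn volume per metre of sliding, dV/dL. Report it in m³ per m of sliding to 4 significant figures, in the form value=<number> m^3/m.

Intermediate values are shown rounded; all working math holds exact precision; one final rounding: 4 significant figures.
Hardness H = 6.876 GPa = 6.876e+09 Pa.
In SI base units, W = 2.533 N, H = 6.876e+09 Pa, K = 6.656e-07.
Wear rate dV/dL = K·W/H: 6.656e-07 · 2.533 / 6.876e+09 = 2.452e-16 m³/m.

value=2.452e-16 m^3/m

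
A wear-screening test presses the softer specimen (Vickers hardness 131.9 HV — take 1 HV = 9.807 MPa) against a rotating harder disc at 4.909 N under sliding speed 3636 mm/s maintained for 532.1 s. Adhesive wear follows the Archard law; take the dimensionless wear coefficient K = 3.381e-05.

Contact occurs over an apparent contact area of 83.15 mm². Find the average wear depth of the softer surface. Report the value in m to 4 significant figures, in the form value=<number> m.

value=2.985e-06 m

Intermediate values are shown rounded — all arithmetic maintains full float precision. Rounded just once: four significant figures.
Convert: Sliding speed v = 3636 mm/s = 3.636 m/s. Total distance L = v·t = 3.636 m/s × 532.1 s = 1935 m.
Convert: Hardness H = 131.9 HV × 9.807 MPa/HV = 1294 MPa = 1.294e+09 Pa.
Convert: Contact area A = 83.15 mm² = 8.315e-05 m².
As SI base values: W = 4.909 N, H = 1.294e+09 Pa, K = 3.381e-05.
Archard relation: V = K·W·L/H = 3.381e-05 · 4.909 · 1935 / 1.294e+09 = 2.482e-10 m³.
Depth h = V/A = 2.482e-10 / 8.315e-05 = 2.985e-06 m.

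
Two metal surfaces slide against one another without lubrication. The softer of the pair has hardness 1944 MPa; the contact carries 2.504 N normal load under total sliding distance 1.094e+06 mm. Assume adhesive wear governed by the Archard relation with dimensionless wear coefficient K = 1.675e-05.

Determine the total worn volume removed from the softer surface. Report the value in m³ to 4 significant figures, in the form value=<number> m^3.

All working math holds exact precision; the intermediates are printed rounded — a lone final rounding to 4 significant figures.
Convert: Distance covered L = 1.094e+06 mm = 1094 m.
Convert: Hardness H = 1944 MPa = 1.944e+09 Pa.
As SI base values: W = 2.504 N, H = 1.944e+09 Pa, K = 1.675e-05.
Worn volume V = K·W·L/H = 1.675e-05 · 2.504 · 1094 / 1.944e+09 = 2.360e-11 m³.

value=2.360e-11 m^3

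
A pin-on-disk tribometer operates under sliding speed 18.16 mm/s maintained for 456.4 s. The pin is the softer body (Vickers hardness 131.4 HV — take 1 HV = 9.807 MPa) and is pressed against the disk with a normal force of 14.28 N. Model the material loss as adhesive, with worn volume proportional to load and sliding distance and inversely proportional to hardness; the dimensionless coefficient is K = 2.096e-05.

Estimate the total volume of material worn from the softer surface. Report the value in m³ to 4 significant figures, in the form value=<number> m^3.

value=1.925e-12 m^3

All working math runs at full precision; the intermediates are displayed rounded; one final rounding to 4 significant figures.
Convert: Sliding speed v = 18.16 mm/s = 0.01816 m/s. Distance covered L = v·t = 0.01816 m/s × 456.4 s = 8.288 m.
Convert: Hardness H = 131.4 HV × 9.807 MPa/HV = 1289 MPa = 1.289e+09 Pa.
Restated in SI base units: W = 14.28 N, H = 1.289e+09 Pa, K = 2.096e-05.
Volume removed: V = K·W·L/H = 2.096e-05 · 14.28 · 8.288 / 1.289e+09 = 1.925e-12 m³.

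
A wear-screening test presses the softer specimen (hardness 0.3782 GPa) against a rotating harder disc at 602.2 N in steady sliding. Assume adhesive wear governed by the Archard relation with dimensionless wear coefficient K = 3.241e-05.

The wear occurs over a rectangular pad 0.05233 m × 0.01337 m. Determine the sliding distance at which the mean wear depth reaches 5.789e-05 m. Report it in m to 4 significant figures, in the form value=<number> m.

Intermediate values appear rounded — every step maintains full float precision. Rounded once at the end, at four significant digits.
Convert: Hardness H = 0.3782 GPa = 3.782e+08 Pa.
Convert: Contact area A = 0.05233 m × 0.01337 m = 6.997e-04 m².
As SI base values: W = 602.2 N, H = 3.782e+08 Pa, K = 3.241e-05.
Allowed volume V_lim = h_lim·A = 5.789e-05 · 6.997e-04 = 4.050e-08 m³.
Life L = V_lim·H/(K·W) = 4.050e-08 · 3.782e+08 / (3.241e-05 · 602.2) = 784.9 m.

value=784.9 m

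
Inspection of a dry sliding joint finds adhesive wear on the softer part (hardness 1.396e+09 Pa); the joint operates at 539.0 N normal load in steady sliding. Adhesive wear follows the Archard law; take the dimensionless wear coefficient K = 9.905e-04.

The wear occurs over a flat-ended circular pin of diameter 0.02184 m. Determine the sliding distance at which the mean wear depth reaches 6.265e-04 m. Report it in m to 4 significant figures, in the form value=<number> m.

The computation runs at full precision. Shown intermediates are rounded — one last rounding to 4 significant digits.
Convert: Contact area A = π·d²/4 = π·(0.02184 m)²/4 = 3.746e-04 m².
Restated in SI base units: W = 539.0 N, H = 1.396e+09 Pa, K = 9.905e-04.
Volume at the limit: V_lim = h_lim·A = 6.265e-04 · 3.746e-04 = 2.347e-07 m³.
Sliding life L = V_lim·H/(K·W) = 2.347e-07 · 1.396e+09 / (9.905e-04 · 539.0) = 613.7 m.

value=613.7 m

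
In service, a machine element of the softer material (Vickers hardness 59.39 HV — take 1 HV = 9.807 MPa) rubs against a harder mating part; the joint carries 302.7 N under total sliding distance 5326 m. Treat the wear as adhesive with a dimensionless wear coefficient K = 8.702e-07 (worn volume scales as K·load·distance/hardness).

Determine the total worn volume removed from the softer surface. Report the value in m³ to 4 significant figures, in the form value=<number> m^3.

value=2.409e-09 m^3

Every step keeps full float precision — intermediates appear rounded. Rounded once at the end: 4 significant figures.
Convert: Hardness H = 59.39 HV × 9.807 MPa/HV = 582.4 MPa = 5.824e+08 Pa.
As SI base values: W = 302.7 N, H = 5.824e+08 Pa, K = 8.702e-07.
The Archard volume V = K·W·L/H = 8.702e-07 · 302.7 · 5326 / 5.824e+08 = 2.409e-09 m³.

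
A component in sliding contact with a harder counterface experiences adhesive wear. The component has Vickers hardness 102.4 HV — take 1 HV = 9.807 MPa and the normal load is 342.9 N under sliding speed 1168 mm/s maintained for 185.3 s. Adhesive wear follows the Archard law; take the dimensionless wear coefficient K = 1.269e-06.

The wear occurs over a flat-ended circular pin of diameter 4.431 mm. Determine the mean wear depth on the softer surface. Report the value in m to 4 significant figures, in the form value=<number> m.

The intermediates are printed rounded; all working math carries full float precision; rounded just once to four significant figures.
Sliding speed v = 1168 mm/s = 1.168 m/s. Distance covered L = v·t = 1.168 m/s × 185.3 s = 216.4 m.
Hardness H = 102.4 HV × 9.807 MPa/HV = 1004 MPa = 1.004e+09 Pa.
Pin diameter d = 4.431 mm = 0.004431 m. Contact area A = π·d²/4 = π·(0.004431 m)²/4 = 1.542e-05 m².
Working in SI base units: W = 342.9 N, H = 1.004e+09 Pa, K = 1.269e-06.
Wear volume V = K·W·L/H = 1.269e-06 · 342.9 · 216.4 / 1.004e+09 = 9.378e-11 m³.
Mean wear depth h = V/A = 9.378e-11 / 1.542e-05 = 6.082e-06 m.

value=6.082e-06 m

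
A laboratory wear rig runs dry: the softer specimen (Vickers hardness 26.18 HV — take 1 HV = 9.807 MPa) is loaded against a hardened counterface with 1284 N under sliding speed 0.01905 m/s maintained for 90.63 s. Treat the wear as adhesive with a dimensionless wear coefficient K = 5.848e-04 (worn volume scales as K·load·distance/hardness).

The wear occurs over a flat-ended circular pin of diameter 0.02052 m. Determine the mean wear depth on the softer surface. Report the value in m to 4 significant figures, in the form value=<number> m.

value=1.527e-05 m

All working math runs at full float precision; the intermediates are shown rounded — a single final rounding: 4 significant digits.
Path length L = v·t = 0.01905 m/s × 90.63 s = 1.727 m.
Hardness H = 26.18 HV × 9.807 MPa/HV = 256.7 MPa = 2.567e+08 Pa.
Contact area A = π·d²/4 = π·(0.02052 m)²/4 = 3.307e-04 m².
Expressed in SI base units: W = 1284 N, H = 2.567e+08 Pa, K = 5.848e-04.
Archard volume V = K·W·L/H = 5.848e-04 · 1284 · 1.727 / 2.567e+08 = 5.049e-09 m³.
Depth h = V/A = 5.049e-09 / 3.307e-04 = 1.527e-05 m.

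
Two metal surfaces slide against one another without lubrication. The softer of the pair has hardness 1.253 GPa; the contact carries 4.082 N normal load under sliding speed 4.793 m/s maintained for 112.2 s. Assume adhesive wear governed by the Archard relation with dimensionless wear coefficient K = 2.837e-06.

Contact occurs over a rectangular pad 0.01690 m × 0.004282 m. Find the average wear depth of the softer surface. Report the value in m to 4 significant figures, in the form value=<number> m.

Intermediate values are printed rounded. The computation runs at full precision, and one last rounding: 4 significant digits.
The distance L = v·t = 4.793 m/s × 112.2 s = 537.8 m.
Hardness H = 1.253 GPa = 1.253e+09 Pa.
Contact area A = 0.01690 m × 0.004282 m = 7.237e-05 m².
Restated in SI base units: W = 4.082 N, H = 1.253e+09 Pa, K = 2.837e-06.
Worn volume V = K·W·L/H = 2.837e-06 · 4.082 · 537.8 / 1.253e+09 = 4.970e-12 m³.
Wear depth h = V/A = 4.970e-12 / 7.237e-05 = 6.868e-08 m.

value=6.868e-08 m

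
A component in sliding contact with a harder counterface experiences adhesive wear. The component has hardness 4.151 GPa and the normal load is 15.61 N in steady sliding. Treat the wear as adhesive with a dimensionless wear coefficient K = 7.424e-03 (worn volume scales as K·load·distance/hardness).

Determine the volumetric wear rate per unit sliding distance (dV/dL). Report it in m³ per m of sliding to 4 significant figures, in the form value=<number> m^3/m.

value=2.792e-11 m^3/m

Shown intermediates are rounded — the computation keeps full float precision. Rounded once at the end: 4 significant digits.
Convert: Hardness H = 4.151 GPa = 4.151e+09 Pa.
As SI base values: W = 15.61 N, H = 4.151e+09 Pa, K = 7.424e-03.
The wear rate dV/dL = K·W/H, per unit distance: 7.424e-03 · 15.61 / 4.151e+09 = 2.792e-11 m³/m.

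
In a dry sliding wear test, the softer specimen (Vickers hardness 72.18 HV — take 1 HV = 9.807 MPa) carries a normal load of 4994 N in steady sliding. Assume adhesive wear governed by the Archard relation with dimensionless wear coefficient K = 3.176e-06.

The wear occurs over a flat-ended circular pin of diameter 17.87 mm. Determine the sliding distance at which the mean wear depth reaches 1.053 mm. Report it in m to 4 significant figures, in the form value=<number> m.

value=1.179e+04 m

All working math carries exact precision; displayed values are rounded — a single final rounding to 4 significant figures.
Hardness H = 72.18 HV × 9.807 MPa/HV = 707.9 MPa = 7.079e+08 Pa.
Pin diameter d = 17.87 mm = 0.01787 m. Contact area A = π·d²/4 = π·(0.01787 m)²/4 = 2.508e-04 m².
Depth limit h_lim = 1.053 mm = 0.001053 m.
Restated in SI base units: W = 4994 N, H = 7.079e+08 Pa, K = 3.176e-06.
Wearable volume V_lim = h_lim·A = 0.001053 · 2.508e-04 = 2.641e-07 m³.
Life L = V_lim·H/(K·W) = 2.641e-07 · 7.079e+08 / (3.176e-06 · 4994) = 1.179e+04 m.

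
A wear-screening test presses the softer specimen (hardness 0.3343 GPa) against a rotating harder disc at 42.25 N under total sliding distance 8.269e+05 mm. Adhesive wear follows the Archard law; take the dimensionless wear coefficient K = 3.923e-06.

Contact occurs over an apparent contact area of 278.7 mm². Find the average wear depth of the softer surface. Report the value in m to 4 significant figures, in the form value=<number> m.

Quoted intermediates are rounded; all working math holds exact precision — rounded once at the end, at 4 significant digits.
Convert: The distance L = 8.269e+05 mm = 826.9 m.
Convert: Hardness H = 0.3343 GPa = 3.343e+08 Pa.
Convert: Contact area A = 278.7 mm² = 2.787e-04 m².
In SI base units, W = 42.25 N, H = 3.343e+08 Pa, K = 3.923e-06.
The Archard volume V = K·W·L/H = 3.923e-06 · 42.25 · 826.9 / 3.343e+08 = 4.100e-10 m³.
Mean depth h = V/A = 4.100e-10 / 2.787e-04 = 1.471e-06 m.

value=1.471e-06 m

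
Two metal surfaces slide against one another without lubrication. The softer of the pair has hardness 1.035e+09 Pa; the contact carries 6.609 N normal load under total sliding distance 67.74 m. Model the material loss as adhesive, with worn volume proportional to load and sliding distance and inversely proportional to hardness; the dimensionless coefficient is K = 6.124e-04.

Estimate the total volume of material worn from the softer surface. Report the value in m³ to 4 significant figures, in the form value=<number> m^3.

value=2.649e-10 m^3

Intermediates appear rounded; each operation runs at full float precision, and one last rounding, at 4 significant digits.
SI base units throughout: W = 6.609 N, H = 1.035e+09 Pa, K = 6.124e-04.
Apply Archard: V = K·W·L/H = 6.124e-04 · 6.609 · 67.74 / 1.035e+09 = 2.649e-10 m³.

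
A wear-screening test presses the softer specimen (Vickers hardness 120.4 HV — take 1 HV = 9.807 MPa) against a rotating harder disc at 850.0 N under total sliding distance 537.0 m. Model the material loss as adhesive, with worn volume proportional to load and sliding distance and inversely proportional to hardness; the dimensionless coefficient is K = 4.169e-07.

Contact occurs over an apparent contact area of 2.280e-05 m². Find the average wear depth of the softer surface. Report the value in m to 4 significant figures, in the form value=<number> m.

value=7.069e-06 m

The computation holds exact precision; intermediates appear rounded — a lone final rounding: 4 significant figures.
Hardness H = 120.4 HV × 9.807 MPa/HV = 1181 MPa = 1.181e+09 Pa.
SI base units throughout: W = 850.0 N, H = 1.181e+09 Pa, K = 4.169e-07.
Wear volume V = K·W·L/H = 4.169e-07 · 850.0 · 537.0 / 1.181e+09 = 1.612e-10 m³.
Depth h = V/A = 1.612e-10 / 2.280e-05 = 7.069e-06 m.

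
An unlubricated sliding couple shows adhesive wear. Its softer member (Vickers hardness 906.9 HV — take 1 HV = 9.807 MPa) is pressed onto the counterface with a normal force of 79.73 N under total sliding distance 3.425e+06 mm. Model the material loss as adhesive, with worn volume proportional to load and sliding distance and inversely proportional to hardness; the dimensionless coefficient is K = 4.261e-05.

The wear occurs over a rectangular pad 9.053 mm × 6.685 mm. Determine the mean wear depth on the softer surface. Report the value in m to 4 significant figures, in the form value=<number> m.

value=2.162e-05 m

The intermediates are shown rounded — the computation keeps exact precision, and rounded once at the end, at four significant figures.
The distance L = 3.425e+06 mm = 3425 m.
Hardness H = 906.9 HV × 9.807 MPa/HV = 8894 MPa = 8.894e+09 Pa.
Pad sides 9.053 mm × 6.685 mm = 0.009053 m × 0.006685 m. Contact area A = 0.009053 m × 0.006685 m = 6.052e-05 m².
Working in SI base units: W = 79.73 N, H = 8.894e+09 Pa, K = 4.261e-05.
Apply Archard: V = K·W·L/H = 4.261e-05 · 79.73 · 3425 / 8.894e+09 = 1.308e-09 m³.
Mean wear depth h = V/A = 1.308e-09 / 6.052e-05 = 2.162e-05 m.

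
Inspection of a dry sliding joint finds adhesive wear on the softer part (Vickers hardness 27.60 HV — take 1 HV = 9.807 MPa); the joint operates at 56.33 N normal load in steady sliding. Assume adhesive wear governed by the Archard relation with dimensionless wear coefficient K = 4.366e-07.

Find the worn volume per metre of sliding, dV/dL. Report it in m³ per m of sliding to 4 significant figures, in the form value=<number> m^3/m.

All working math runs at full precision; quoted intermediates are rounded — rounded just once, at four significant digits.
Hardness H = 27.60 HV × 9.807 MPa/HV = 270.7 MPa = 2.707e+08 Pa.
In SI base units: W = 56.33 N, H = 2.707e+08 Pa, K = 4.366e-07.
Sliding wear rate dV/dL = K·W/H (no L dependence): 4.366e-07 · 56.33 / 2.707e+08 = 9.086e-14 m³/m.

value=9.086e-14 m^3/m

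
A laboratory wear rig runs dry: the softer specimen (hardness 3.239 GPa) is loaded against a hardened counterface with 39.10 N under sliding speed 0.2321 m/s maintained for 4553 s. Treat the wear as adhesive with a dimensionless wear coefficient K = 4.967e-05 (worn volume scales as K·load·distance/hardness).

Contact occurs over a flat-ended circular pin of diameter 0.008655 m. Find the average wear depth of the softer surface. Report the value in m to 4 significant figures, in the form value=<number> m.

value=1.077e-05 m

The algebra runs at exact precision. The intermediates are displayed rounded; a lone final rounding: four significant digits.
Total distance L = v·t = 0.2321 m/s × 4553 s = 1057 m.
Hardness H = 3.239 GPa = 3.239e+09 Pa.
Contact area A = π·d²/4 = π·(0.008655 m)²/4 = 5.883e-05 m².
Collected in SI base units: W = 39.10 N, H = 3.239e+09 Pa, K = 4.967e-05.
Archard relation: V = K·W·L/H = 4.967e-05 · 39.10 · 1057 / 3.239e+09 = 6.336e-10 m³.
Depth of wear h = V/A = 6.336e-10 / 5.883e-05 = 1.077e-05 m.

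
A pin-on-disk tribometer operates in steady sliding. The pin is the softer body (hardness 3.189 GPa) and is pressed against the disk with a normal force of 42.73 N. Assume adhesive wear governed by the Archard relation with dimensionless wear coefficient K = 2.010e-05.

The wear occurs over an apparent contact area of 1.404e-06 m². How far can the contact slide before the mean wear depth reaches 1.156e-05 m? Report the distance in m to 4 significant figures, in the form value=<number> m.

value=60.26 m

The intermediates are displayed rounded, and all working math runs at full float precision; rounded just once to four significant figures.
Hardness H = 3.189 GPa = 3.189e+09 Pa.
As SI base values: W = 42.73 N, H = 3.189e+09 Pa, K = 2.010e-05.
Volume at the limit: V_lim = h_lim·A = 1.156e-05 · 1.404e-06 = 1.623e-11 m³.
Thus life L = V_lim·H/(K·W) = 1.623e-11 · 3.189e+09 / (2.010e-05 · 42.73) = 60.26 m.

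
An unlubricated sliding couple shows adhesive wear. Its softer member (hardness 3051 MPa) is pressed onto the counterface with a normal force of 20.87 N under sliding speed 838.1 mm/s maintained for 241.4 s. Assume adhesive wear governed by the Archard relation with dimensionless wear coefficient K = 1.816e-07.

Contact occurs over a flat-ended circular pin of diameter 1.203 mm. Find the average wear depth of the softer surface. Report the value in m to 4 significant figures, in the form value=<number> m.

Intermediates are shown rounded; the algebra maintains full precision; one last rounding: four significant digits.
Sliding speed v = 838.1 mm/s = 0.8381 m/s. Path length L = v·t = 0.8381 m/s × 241.4 s = 202.3 m.
Hardness H = 3051 MPa = 3.051e+09 Pa.
Pin diameter d = 1.203 mm = 0.001203 m. Contact area A = π·d²/4 = π·(0.001203 m)²/4 = 1.137e-06 m².
Restated in SI base units: W = 20.87 N, H = 3.051e+09 Pa, K = 1.816e-07.
Worn volume V = K·W·L/H = 1.816e-07 · 20.87 · 202.3 / 3.051e+09 = 2.513e-13 m³.
Wear depth h = V/A = 2.513e-13 / 1.137e-06 = 2.211e-07 m.

value=2.211e-07 m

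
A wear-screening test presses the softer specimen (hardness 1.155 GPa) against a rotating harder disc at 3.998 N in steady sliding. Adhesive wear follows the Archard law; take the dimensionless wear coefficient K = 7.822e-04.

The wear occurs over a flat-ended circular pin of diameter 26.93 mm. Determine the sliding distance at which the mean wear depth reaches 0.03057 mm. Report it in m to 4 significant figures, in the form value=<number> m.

Each operation holds exact precision — the intermediates are displayed rounded, and rounded just once: 4 significant figures.
Hardness H = 1.155 GPa = 1.155e+09 Pa.
Pin diameter d = 26.93 mm = 0.02693 m. Contact area A = π·d²/4 = π·(0.02693 m)²/4 = 5.696e-04 m².
Depth limit h_lim = 0.03057 mm = 3.057e-05 m.
Collected in SI base units: W = 3.998 N, H = 1.155e+09 Pa, K = 7.822e-04.
Allowed volume V_lim = h_lim·A = 3.057e-05 · 5.696e-04 = 1.741e-08 m³.
Life L = V_lim·H/(K·W) = 1.741e-08 · 1.155e+09 / (7.822e-04 · 3.998) = 6431 m.

value=6431 m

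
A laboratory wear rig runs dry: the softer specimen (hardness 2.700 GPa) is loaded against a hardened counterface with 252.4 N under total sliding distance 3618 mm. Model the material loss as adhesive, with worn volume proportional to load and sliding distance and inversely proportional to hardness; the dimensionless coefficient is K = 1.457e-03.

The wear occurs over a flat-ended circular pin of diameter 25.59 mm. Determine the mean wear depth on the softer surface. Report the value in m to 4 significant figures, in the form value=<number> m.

value=9.581e-07 m

Intermediates are shown rounded, and each operation carries full precision; a lone final rounding, at four significant digits.
Path length L = 3618 mm = 3.618 m.
Hardness H = 2.700 GPa = 2.700e+09 Pa.
Pin diameter d = 25.59 mm = 0.02559 m. Contact area A = π·d²/4 = π·(0.02559 m)²/4 = 5.143e-04 m².
SI base units throughout: W = 252.4 N, H = 2.700e+09 Pa, K = 1.457e-03.
Worn volume V = K·W·L/H = 1.457e-03 · 252.4 · 3.618 / 2.700e+09 = 4.928e-10 m³.
Depth of wear h = V/A = 4.928e-10 / 5.143e-04 = 9.581e-07 m.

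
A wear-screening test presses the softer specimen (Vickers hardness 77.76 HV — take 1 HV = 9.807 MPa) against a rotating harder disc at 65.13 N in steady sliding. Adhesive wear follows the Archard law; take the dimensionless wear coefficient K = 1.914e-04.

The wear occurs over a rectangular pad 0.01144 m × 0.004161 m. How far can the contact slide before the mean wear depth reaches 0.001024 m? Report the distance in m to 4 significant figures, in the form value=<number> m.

The algebra carries exact precision. Intermediate values are printed rounded, and rounded once at the end to four significant digits.
Convert: Hardness H = 77.76 HV × 9.807 MPa/HV = 762.6 MPa = 7.626e+08 Pa.
Convert: Contact area A = 0.01144 m × 0.004161 m = 4.760e-05 m².
Expressed in SI base units: W = 65.13 N, H = 7.626e+08 Pa, K = 1.914e-04.
Allowed volume V_lim = h_lim·A = 0.001024 · 4.760e-05 = 4.874e-08 m³.
Thus life L = V_lim·H/(K·W) = 4.874e-08 · 7.626e+08 / (1.914e-04 · 65.13) = 2982 m.

value=2982 m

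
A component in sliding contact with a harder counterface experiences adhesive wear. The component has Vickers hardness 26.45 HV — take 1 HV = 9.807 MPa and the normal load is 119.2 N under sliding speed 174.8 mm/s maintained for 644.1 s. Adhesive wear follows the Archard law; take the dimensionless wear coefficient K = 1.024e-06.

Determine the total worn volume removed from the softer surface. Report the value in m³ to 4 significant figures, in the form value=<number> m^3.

The computation keeps full precision, and intermediate values appear rounded. Rounded just once to four significant figures.
Convert: Sliding speed v = 174.8 mm/s = 0.1748 m/s. Path length L = v·t = 0.1748 m/s × 644.1 s = 112.6 m.
Convert: Hardness H = 26.45 HV × 9.807 MPa/HV = 259.4 MPa = 2.594e+08 Pa.
Collected in SI base units: W = 119.2 N, H = 2.594e+08 Pa, K = 1.024e-06.
The Archard volume V = K·W·L/H = 1.024e-06 · 119.2 · 112.6 / 2.594e+08 = 5.298e-11 m³.

value=5.298e-11 m^3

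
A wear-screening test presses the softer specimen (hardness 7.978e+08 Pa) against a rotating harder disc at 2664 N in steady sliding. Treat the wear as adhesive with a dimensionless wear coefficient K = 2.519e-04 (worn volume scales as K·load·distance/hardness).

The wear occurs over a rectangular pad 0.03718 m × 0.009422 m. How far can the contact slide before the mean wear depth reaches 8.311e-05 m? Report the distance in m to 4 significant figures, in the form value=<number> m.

value=34.61 m

The algebra maintains full float precision, and intermediate values are shown rounded, and rounded once at the end: 4 significant digits.
Convert: Contact area A = 0.03718 m × 0.009422 m = 3.503e-04 m².
In SI base units, W = 2664 N, H = 7.978e+08 Pa, K = 2.519e-04.
Volume at the limit: V_lim = h_lim·A = 8.311e-05 · 3.503e-04 = 2.911e-08 m³.
So the life L = V_lim·H/(K·W) = 2.911e-08 · 7.978e+08 / (2.519e-04 · 2664) = 34.61 m.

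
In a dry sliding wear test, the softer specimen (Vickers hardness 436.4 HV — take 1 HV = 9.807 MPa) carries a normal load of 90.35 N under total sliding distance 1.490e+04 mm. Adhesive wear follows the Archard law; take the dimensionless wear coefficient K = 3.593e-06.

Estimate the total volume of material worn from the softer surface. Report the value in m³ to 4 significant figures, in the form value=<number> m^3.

value=1.130e-12 m^3

The intermediates are shown rounded, and every step holds full precision; rounded just once, at 4 significant figures.
Path length L = 1.490e+04 mm = 14.90 m.
Hardness H = 436.4 HV × 9.807 MPa/HV = 4280 MPa = 4.280e+09 Pa.
Collected in SI base units: W = 90.35 N, H = 4.280e+09 Pa, K = 3.593e-06.
The Archard volume V = K·W·L/H = 3.593e-06 · 90.35 · 14.90 / 4.280e+09 = 1.130e-12 m³.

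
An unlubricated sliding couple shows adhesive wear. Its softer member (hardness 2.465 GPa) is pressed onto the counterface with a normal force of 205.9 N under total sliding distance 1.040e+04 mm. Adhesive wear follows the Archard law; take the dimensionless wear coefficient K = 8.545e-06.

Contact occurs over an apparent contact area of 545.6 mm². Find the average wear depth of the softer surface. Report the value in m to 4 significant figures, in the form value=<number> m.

value=1.361e-08 m

Displayed values are rounded — the computation keeps exact precision, and a lone final rounding, at 4 significant figures.
Convert: Sliding distance L = 1.040e+04 mm = 10.40 m.
Convert: Hardness H = 2.465 GPa = 2.465e+09 Pa.
Convert: Contact area A = 545.6 mm² = 5.456e-04 m².
Collected in SI base units: W = 205.9 N, H = 2.465e+09 Pa, K = 8.545e-06.
The Archard volume V = K·W·L/H = 8.545e-06 · 205.9 · 10.40 / 2.465e+09 = 7.423e-12 m³.
Depth h = V/A = 7.423e-12 / 5.456e-04 = 1.361e-08 m.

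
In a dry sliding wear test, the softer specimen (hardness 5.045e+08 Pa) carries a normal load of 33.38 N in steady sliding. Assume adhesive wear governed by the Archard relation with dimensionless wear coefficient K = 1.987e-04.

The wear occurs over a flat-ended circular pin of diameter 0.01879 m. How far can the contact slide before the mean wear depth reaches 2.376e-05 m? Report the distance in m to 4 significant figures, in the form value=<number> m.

All working math carries full float precision. The intermediates appear rounded. Rounded just once: 4 significant digits.
Convert: Contact area A = π·d²/4 = π·(0.01879 m)²/4 = 2.773e-04 m².
As SI base values: W = 33.38 N, H = 5.045e+08 Pa, K = 1.987e-04.
Wearable volume V_lim = h_lim·A = 2.376e-05 · 2.773e-04 = 6.589e-09 m³.
So the life L = V_lim·H/(K·W) = 6.589e-09 · 5.045e+08 / (1.987e-04 · 33.38) = 501.1 m.

value=501.1 m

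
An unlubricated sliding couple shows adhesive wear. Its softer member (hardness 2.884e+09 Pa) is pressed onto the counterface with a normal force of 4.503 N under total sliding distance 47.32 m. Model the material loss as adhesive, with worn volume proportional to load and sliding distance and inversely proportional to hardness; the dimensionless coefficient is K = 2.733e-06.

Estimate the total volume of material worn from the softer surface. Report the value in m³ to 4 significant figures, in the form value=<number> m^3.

value=2.019e-13 m^3

Each operation holds full float precision. Shown intermediates are rounded; one final rounding to 4 significant digits.
As SI base values: W = 4.503 N, H = 2.884e+09 Pa, K = 2.733e-06.
Wear volume V = K·W·L/H = 2.733e-06 · 4.503 · 47.32 / 2.884e+09 = 2.019e-13 m³.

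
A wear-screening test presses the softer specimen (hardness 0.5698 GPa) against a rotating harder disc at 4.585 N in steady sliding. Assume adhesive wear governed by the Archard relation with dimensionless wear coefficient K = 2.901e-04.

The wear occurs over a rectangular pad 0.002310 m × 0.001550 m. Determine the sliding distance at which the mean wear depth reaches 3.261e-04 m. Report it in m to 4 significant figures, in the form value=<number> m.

value=500.2 m

Quoted intermediates are rounded, and every step runs at full precision — a lone final rounding: 4 significant digits.
Convert: Hardness H = 0.5698 GPa = 5.698e+08 Pa.
Convert: Contact area A = 0.002310 m × 0.001550 m = 3.580e-06 m².
Restated in SI base units: W = 4.585 N, H = 5.698e+08 Pa, K = 2.901e-04.
Volume at the limit: V_lim = h_lim·A = 3.261e-04 · 3.580e-06 = 1.168e-09 m³.
Thus life L = V_lim·H/(K·W) = 1.168e-09 · 5.698e+08 / (2.901e-04 · 4.585) = 500.2 m.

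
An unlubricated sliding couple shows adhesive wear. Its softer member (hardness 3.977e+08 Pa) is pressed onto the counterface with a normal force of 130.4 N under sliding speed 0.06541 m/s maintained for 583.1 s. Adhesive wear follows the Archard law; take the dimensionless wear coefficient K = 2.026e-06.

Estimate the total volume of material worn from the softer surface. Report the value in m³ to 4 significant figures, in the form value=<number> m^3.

value=2.534e-11 m^3

All working math keeps exact precision, and intermediates are displayed rounded — a single final rounding to four significant digits.
Convert: Distance covered L = v·t = 0.06541 m/s × 583.1 s = 38.14 m.
SI base units throughout: W = 130.4 N, H = 3.977e+08 Pa, K = 2.026e-06.
Wear volume V = K·W·L/H = 2.026e-06 · 130.4 · 38.14 / 3.977e+08 = 2.534e-11 m³.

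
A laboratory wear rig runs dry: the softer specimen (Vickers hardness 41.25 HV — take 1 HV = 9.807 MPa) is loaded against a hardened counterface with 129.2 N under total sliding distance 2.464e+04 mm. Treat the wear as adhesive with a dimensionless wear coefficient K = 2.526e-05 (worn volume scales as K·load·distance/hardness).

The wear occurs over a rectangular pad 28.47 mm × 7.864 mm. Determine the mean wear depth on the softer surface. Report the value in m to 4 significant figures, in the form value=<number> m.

Intermediate values are shown rounded. The computation holds full precision; rounded once at the end, at four significant digits.
Convert: Distance L = 2.464e+04 mm = 24.64 m.
Convert: Hardness H = 41.25 HV × 9.807 MPa/HV = 404.5 MPa = 4.045e+08 Pa.
Convert: Pad sides 28.47 mm × 7.864 mm = 0.02847 m × 0.007864 m. Contact area A = 0.02847 m × 0.007864 m = 2.239e-04 m².
In SI base units: W = 129.2 N, H = 4.045e+08 Pa, K = 2.526e-05.
By Archard's law, V = K·W·L/H = 2.526e-05 · 129.2 · 24.64 / 4.045e+08 = 1.988e-10 m³.
Depth h = V/A = 1.988e-10 / 2.239e-04 = 8.879e-07 m.

value=8.879e-07 m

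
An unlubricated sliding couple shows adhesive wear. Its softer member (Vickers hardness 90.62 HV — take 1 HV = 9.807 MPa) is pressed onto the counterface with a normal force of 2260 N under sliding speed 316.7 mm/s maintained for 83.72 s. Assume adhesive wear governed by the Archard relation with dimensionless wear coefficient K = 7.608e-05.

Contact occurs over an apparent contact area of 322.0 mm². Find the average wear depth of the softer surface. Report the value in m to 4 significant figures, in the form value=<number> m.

Every step holds full precision. Intermediate values are displayed rounded — one last rounding to 4 significant digits.
Sliding speed v = 316.7 mm/s = 0.3167 m/s. Path length L = v·t = 0.3167 m/s × 83.72 s = 26.51 m.
Hardness H = 90.62 HV × 9.807 MPa/HV = 888.7 MPa = 8.887e+08 Pa.
Contact area A = 322.0 mm² = 3.220e-04 m².
In SI base units, W = 2260 N, H = 8.887e+08 Pa, K = 7.608e-05.
By Archard's law, V = K·W·L/H = 7.608e-05 · 2260 · 26.51 / 8.887e+08 = 5.130e-09 m³.
Average depth h = V/A = 5.130e-09 / 3.220e-04 = 1.593e-05 m.

value=1.593e-05 m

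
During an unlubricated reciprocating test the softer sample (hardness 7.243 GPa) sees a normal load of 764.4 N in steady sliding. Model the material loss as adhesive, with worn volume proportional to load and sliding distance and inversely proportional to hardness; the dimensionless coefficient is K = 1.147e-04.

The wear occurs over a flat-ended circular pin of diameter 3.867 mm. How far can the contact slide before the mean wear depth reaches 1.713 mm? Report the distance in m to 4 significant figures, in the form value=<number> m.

Intermediates are printed rounded. The computation maintains full float precision; rounded just once, at 4 significant digits.
Hardness H = 7.243 GPa = 7.243e+09 Pa.
Pin diameter d = 3.867 mm = 0.003867 m. Contact area A = π·d²/4 = π·(0.003867 m)²/4 = 1.174e-05 m².
Depth limit h_lim = 1.713 mm = 0.001713 m.
Collected in SI base units: W = 764.4 N, H = 7.243e+09 Pa, K = 1.147e-04.
Wearable volume V_lim = h_lim·A = 0.001713 · 1.174e-05 = 2.012e-08 m³.
So the life L = V_lim·H/(K·W) = 2.012e-08 · 7.243e+09 / (1.147e-04 · 764.4) = 1662 m.

value=1662 m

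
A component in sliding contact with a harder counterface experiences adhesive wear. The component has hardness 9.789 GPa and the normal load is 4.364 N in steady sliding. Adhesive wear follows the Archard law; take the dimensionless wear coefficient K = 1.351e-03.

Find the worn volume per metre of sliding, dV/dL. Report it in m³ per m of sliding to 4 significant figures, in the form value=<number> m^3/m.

value=6.023e-13 m^3/m

All working math carries full float precision, and intermediates appear rounded. Rounded just once, at four significant figures.
Hardness H = 9.789 GPa = 9.789e+09 Pa.
Expressed in SI base units: W = 4.364 N, H = 9.789e+09 Pa, K = 1.351e-03.
Wear rate dV/dL = K·W/H — distance-free: 1.351e-03 · 4.364 / 9.789e+09 = 6.023e-13 m³/m.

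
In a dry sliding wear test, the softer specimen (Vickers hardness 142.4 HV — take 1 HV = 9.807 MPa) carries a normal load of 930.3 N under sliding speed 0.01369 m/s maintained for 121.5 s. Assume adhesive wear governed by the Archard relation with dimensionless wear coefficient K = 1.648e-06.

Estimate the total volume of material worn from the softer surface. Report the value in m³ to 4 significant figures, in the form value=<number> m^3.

value=1.826e-12 m^3

Quoted intermediates are rounded. All arithmetic maintains full float precision; a single final rounding: 4 significant digits.
Sliding distance L = v·t = 0.01369 m/s × 121.5 s = 1.663 m.
Hardness H = 142.4 HV × 9.807 MPa/HV = 1397 MPa = 1.397e+09 Pa.
In SI base units: W = 930.3 N, H = 1.397e+09 Pa, K = 1.648e-06.
By Archard's law, V = K·W·L/H = 1.648e-06 · 930.3 · 1.663 / 1.397e+09 = 1.826e-12 m³.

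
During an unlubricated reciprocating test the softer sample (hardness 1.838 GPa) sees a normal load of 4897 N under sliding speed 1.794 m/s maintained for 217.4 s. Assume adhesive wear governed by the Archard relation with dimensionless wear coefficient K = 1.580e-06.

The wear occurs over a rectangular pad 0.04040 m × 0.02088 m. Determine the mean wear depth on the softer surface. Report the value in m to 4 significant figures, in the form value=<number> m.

value=1.946e-06 m

The algebra carries full float precision; displayed values are rounded — a single final rounding, at 4 significant digits.
Convert: Sliding distance L = v·t = 1.794 m/s × 217.4 s = 390.0 m.
Convert: Hardness H = 1.838 GPa = 1.838e+09 Pa.
Convert: Contact area A = 0.04040 m × 0.02088 m = 8.436e-04 m².
In SI base units, W = 4897 N, H = 1.838e+09 Pa, K = 1.580e-06.
Wear volume V = K·W·L/H = 1.580e-06 · 4897 · 390.0 / 1.838e+09 = 1.642e-09 m³.
Depth h = V/A = 1.642e-09 / 8.436e-04 = 1.946e-06 m.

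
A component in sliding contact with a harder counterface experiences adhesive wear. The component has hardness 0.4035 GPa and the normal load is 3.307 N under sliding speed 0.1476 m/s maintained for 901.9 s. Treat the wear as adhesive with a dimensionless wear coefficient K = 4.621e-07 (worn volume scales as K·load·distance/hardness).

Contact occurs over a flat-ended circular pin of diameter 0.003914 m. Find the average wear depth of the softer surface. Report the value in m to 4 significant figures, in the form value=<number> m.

Every step keeps exact precision — displayed values are rounded — a lone final rounding: four significant figures.
Path length L = v·t = 0.1476 m/s × 901.9 s = 133.1 m.
Hardness H = 0.4035 GPa = 4.035e+08 Pa.
Contact area A = π·d²/4 = π·(0.003914 m)²/4 = 1.203e-05 m².
Expressed in SI base units: W = 3.307 N, H = 4.035e+08 Pa, K = 4.621e-07.
The Archard volume V = K·W·L/H = 4.621e-07 · 3.307 · 133.1 / 4.035e+08 = 5.042e-13 m³.
Mean depth h = V/A = 5.042e-13 / 1.203e-05 = 4.190e-08 m.

value=4.190e-08 m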